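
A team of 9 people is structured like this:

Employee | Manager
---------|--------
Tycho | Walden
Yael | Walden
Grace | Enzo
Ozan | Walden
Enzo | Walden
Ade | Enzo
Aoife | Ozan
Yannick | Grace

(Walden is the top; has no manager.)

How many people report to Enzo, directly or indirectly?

Enzo directly manages Grace, Ade. Under Grace: Yannick (1). Ade has no reports. So Enzo's organization is 2 direct reports plus everyone under them: 2 + 1 = 3.

3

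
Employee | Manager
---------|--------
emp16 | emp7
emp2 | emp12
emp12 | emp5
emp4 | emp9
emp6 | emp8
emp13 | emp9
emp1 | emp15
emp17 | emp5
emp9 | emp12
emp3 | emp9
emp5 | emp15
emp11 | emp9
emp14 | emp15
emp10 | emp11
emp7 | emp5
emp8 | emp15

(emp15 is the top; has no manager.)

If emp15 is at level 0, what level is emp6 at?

2

Chain from emp6 up to emp15: emp6 → emp8 → emp15. That is 2 steps up, so emp6 is 2 levels below emp15.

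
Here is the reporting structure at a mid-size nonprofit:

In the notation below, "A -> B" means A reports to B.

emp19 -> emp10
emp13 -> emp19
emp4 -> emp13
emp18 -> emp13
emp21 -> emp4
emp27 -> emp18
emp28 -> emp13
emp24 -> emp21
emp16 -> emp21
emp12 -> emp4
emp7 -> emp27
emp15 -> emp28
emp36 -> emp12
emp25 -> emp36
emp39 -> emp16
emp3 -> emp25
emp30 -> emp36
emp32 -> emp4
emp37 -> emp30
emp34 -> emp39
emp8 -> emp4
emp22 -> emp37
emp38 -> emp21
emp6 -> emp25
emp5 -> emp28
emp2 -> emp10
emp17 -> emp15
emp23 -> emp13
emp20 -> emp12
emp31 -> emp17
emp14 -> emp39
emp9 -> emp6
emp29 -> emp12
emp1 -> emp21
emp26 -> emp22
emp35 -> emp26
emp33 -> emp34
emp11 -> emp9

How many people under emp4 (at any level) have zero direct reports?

12

The people in emp4's organization with no one reporting to them are emp8, emp32, emp29, emp20, emp35, emp11, emp3, emp1, emp38, emp14, emp33, emp24. That is 12.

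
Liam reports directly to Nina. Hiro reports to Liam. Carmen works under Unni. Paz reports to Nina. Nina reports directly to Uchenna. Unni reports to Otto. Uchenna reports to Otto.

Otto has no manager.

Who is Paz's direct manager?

Paz reports directly to Nina.

Nina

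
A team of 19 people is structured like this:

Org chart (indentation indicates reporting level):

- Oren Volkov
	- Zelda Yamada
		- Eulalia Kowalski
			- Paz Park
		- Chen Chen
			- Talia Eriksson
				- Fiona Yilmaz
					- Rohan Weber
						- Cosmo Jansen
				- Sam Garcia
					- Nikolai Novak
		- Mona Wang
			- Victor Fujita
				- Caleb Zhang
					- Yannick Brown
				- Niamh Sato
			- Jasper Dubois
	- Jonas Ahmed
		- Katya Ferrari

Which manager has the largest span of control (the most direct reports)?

Direct-report counts: Oren Volkov has 2; Jonas Ahmed has 1; Zelda Yamada has 3; Mona Wang has 2; Victor Fujita has 2; Caleb Zhang has 1; Chen Chen has 1; Talia Eriksson has 2; Sam Garcia has 1; Fiona Yilmaz has 1; Rohan Weber has 1; Eulalia Kowalski has 1. The largest is 3, held by Zelda Yamada.

Zelda Yamada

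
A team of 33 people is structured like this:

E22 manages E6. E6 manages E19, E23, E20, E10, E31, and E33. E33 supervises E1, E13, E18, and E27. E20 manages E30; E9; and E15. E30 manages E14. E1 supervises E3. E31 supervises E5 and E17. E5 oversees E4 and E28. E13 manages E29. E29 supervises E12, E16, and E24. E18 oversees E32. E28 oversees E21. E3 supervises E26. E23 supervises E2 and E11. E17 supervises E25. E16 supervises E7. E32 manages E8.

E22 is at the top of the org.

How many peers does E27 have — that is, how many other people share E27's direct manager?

E27 reports to E33. E33's other direct reports are E1, E13, E18 — 3 peers.

3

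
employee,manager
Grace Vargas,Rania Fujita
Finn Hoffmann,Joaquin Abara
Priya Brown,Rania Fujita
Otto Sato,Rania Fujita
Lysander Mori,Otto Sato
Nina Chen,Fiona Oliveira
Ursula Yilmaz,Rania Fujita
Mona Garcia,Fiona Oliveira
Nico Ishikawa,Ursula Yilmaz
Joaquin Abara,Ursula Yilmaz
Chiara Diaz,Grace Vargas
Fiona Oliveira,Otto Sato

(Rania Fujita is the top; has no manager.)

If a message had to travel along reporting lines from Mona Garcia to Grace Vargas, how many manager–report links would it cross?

Mona Garcia is 3 levels below Rania Fujita, and Grace Vargas is 1 level below Rania Fujita (their lowest common manager). The shortest path runs up from Mona Garcia to Rania Fujita and back down to Grace Vargas: 3 + 1 = 4 links.

4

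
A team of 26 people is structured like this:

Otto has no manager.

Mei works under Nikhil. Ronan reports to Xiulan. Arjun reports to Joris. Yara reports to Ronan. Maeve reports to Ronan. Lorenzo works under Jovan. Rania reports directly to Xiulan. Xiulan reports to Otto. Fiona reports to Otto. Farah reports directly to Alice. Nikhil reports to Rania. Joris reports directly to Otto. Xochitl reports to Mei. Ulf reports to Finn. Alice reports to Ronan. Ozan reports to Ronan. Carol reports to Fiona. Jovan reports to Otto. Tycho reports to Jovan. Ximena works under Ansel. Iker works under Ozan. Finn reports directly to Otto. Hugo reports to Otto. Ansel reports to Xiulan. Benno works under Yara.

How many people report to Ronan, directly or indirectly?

Ronan directly manages Ozan, Alice, Yara, Maeve. Under Ozan: Iker (1). Under Alice: Farah (1). Under Yara: Benno (1). Maeve has no reports. So Ronan's organization is 4 direct reports plus everyone under them: 2 + 2 + 2 + 1 = 7.

7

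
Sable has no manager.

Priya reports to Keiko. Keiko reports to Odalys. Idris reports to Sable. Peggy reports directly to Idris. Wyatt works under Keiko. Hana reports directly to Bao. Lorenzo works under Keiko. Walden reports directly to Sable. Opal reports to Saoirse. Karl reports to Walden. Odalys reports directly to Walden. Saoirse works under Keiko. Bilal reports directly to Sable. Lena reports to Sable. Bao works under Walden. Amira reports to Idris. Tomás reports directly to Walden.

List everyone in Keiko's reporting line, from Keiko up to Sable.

Keiko -> Odalys -> Walden -> Sable

Keiko reports to Odalys. Odalys reports to Walden. Walden reports to Sable. Sable is at the top.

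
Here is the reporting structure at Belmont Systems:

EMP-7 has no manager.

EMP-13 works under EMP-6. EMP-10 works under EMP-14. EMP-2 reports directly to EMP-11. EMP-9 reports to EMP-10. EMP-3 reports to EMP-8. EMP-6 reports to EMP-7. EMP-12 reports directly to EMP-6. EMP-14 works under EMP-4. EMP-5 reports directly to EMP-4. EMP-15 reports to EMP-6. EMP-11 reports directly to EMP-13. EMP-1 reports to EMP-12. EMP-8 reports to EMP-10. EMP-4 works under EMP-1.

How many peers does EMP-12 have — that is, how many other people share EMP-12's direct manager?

2

EMP-12 reports to EMP-6. EMP-6's other direct reports are EMP-13, EMP-15 — 2 peers.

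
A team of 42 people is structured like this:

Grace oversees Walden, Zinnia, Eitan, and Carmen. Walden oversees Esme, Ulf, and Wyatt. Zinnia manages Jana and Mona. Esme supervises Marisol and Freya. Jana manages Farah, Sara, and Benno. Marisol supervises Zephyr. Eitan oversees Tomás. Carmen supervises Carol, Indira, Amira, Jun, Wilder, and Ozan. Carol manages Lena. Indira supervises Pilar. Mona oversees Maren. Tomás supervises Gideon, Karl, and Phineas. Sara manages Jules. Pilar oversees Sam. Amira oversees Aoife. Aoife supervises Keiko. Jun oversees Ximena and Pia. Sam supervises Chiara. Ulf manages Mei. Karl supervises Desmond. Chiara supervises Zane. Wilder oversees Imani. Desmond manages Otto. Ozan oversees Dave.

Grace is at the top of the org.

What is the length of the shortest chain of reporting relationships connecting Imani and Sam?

5

Imani is 2 levels below Carmen, and Sam is 3 levels below Carmen (their lowest common manager). The shortest path runs up from Imani to Carmen and back down to Sam: 2 + 3 = 5 links.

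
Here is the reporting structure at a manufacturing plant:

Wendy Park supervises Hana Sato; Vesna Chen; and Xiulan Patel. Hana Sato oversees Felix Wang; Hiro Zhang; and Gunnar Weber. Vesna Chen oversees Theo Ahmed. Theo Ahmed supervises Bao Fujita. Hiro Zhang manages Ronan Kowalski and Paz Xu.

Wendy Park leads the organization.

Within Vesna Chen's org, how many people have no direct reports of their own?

The only person in Vesna Chen's organization with no one reporting to them is Bao Fujita. That is 1.

1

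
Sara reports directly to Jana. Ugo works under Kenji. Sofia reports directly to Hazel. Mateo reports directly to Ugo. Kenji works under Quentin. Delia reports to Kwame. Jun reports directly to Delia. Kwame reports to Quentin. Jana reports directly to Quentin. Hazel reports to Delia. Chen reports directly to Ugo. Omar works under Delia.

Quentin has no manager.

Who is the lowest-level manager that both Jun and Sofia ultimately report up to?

Jun's chain of managers is Delia, Kwame, Quentin. Sofia's chain of managers is Hazel, Delia, Kwame, Quentin. The first manager that appears in both chains is Delia.

Delia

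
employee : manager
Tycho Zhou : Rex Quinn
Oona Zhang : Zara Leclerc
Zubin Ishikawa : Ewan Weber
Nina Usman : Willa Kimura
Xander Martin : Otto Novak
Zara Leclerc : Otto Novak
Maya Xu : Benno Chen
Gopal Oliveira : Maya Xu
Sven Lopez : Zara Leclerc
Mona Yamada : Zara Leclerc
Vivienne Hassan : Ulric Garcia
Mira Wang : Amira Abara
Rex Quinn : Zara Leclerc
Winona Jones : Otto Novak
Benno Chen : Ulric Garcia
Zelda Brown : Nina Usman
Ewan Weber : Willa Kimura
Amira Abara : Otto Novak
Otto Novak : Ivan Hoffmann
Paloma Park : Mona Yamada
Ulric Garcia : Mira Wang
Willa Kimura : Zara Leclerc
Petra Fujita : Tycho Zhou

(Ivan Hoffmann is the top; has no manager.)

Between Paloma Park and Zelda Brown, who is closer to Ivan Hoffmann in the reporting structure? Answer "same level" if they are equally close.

Paloma Park is 4 levels below Ivan Hoffmann; Zelda Brown is 5. Paloma Park is higher.

Paloma Park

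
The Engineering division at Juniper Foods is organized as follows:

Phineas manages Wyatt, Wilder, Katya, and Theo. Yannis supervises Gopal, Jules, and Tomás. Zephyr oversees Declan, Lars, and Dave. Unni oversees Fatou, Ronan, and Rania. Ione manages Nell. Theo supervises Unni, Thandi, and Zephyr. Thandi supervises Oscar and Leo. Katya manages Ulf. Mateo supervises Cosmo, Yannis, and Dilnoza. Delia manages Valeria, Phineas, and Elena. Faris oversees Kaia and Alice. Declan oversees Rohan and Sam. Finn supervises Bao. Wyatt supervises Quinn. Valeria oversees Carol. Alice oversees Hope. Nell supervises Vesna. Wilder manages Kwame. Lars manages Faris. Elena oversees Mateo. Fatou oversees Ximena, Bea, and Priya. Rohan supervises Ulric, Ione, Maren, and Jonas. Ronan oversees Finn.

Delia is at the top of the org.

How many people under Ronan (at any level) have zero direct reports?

1

The only person in Ronan's organization with no one reporting to them is Bao. That is 1.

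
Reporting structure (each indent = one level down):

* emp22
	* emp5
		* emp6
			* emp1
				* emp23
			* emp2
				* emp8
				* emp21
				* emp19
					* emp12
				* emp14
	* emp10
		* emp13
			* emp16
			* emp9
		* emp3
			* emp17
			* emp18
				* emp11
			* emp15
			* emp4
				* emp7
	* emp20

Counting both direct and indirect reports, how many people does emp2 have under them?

emp2 directly manages emp8, emp21, emp19, emp14. emp8 has no reports. emp21 has no reports. Under emp19: emp12 (1). emp14 has no reports. So emp2's organization is 4 direct reports plus everyone under them: 1 + 1 + 2 + 1 = 5.

5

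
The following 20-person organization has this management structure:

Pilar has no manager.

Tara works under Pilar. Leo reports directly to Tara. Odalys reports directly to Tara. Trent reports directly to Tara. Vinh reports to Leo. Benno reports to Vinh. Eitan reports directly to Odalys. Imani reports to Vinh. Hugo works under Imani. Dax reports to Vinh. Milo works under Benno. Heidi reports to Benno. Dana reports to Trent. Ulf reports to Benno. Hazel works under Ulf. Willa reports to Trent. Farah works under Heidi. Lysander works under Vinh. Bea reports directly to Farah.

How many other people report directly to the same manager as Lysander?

3

Lysander reports to Vinh. Vinh's other direct reports are Benno, Imani, Dax — 3 peers.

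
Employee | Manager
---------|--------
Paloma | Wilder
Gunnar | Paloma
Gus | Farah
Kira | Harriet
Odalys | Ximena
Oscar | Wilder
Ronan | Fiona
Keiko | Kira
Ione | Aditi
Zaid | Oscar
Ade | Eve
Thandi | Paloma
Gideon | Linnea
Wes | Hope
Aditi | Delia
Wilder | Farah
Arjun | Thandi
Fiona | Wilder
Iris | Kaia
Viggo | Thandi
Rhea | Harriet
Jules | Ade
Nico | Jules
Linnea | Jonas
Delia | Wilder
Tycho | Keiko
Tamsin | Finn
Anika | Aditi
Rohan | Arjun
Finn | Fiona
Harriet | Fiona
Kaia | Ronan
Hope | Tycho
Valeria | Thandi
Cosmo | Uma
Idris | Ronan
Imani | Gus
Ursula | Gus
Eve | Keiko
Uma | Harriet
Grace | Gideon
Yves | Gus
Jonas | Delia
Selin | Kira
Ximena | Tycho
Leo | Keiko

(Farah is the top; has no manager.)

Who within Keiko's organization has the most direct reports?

Keiko

Direct-report counts within Keiko's organization: Keiko has 3; Eve has 1; Ade has 1; Jules has 1; Tycho has 2; Hope has 1; Ximena has 1. The largest is 3, held by Keiko.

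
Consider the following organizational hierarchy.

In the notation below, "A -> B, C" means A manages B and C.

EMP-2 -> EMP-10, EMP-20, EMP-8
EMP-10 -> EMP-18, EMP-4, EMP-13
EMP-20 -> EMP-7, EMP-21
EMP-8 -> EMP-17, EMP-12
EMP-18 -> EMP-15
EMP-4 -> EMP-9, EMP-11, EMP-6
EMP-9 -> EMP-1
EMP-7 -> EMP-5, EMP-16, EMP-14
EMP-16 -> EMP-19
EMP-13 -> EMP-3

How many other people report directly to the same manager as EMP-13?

2

EMP-13 reports to EMP-10. EMP-10's other direct reports are EMP-18, EMP-4 — 2 peers.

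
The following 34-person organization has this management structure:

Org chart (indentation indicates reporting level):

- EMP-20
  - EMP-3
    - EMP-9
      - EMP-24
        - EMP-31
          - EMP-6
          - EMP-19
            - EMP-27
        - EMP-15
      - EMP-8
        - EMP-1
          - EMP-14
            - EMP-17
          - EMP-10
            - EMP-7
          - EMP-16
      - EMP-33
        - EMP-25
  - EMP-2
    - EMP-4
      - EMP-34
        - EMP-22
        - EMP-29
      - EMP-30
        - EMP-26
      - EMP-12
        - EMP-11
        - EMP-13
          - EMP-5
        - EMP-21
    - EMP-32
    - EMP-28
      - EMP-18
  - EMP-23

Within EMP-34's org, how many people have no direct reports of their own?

The people in EMP-34's organization with no one reporting to them are EMP-29, EMP-22. That is 2.

2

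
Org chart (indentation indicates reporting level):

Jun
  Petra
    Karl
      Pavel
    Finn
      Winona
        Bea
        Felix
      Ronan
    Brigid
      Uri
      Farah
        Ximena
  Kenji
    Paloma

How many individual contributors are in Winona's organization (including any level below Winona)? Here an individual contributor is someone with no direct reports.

The people in Winona's organization with no one reporting to them are Felix, Bea. That is 2.

2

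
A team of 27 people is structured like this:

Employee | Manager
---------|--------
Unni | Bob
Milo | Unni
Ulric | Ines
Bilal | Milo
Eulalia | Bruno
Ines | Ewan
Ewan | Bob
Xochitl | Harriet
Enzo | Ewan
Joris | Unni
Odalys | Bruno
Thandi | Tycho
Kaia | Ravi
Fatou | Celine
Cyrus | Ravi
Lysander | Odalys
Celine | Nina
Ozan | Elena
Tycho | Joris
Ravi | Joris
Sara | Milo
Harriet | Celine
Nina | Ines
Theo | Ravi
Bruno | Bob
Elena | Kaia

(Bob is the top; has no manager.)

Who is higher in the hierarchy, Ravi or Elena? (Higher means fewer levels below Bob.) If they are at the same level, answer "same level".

Ravi

Ravi is 3 levels below Bob; Elena is 5. Ravi is higher.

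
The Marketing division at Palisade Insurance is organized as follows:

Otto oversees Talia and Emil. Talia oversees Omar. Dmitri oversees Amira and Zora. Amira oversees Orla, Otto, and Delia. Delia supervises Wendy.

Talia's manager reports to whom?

Amira

Talia reports to Otto, and Otto reports to Amira. So Talia's skip-level manager is Amira.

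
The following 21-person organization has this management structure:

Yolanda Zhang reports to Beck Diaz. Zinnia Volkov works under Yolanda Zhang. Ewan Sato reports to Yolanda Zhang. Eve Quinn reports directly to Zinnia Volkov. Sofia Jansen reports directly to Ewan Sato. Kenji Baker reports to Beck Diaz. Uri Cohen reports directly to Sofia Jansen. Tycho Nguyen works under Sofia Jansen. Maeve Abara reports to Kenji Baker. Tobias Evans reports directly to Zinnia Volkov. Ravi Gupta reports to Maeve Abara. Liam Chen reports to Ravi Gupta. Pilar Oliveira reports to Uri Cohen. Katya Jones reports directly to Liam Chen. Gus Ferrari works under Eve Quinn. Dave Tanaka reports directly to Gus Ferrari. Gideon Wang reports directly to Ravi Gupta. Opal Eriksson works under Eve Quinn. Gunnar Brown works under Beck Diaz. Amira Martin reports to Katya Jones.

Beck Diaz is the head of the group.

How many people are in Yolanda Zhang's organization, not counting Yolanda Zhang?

Yolanda Zhang directly manages Zinnia Volkov, Ewan Sato. Under Zinnia Volkov: Tobias Evans, Eve Quinn, Opal Eriksson, Gus Ferrari, Dave Tanaka (5). Under Ewan Sato: Sofia Jansen, Tycho Nguyen, Uri Cohen, Pilar Oliveira (4). So Yolanda Zhang's organization is 2 direct reports plus everyone under them: 6 + 5 = 11.

11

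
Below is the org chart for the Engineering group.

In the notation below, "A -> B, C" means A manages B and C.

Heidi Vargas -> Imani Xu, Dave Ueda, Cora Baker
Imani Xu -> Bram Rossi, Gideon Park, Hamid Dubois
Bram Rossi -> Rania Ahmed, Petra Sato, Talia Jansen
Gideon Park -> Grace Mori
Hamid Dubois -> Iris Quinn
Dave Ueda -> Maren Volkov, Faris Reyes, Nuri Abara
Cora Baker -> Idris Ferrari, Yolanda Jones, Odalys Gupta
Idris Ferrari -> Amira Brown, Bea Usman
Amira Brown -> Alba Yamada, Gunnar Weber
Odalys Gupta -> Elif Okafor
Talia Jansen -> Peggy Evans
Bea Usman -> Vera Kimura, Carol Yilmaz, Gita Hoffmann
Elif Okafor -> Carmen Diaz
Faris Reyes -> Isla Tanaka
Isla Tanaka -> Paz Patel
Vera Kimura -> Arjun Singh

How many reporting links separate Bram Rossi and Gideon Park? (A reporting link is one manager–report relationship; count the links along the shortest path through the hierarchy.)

2

Bram Rossi is 1 level below Imani Xu, and Gideon Park is 1 level below Imani Xu (their lowest common manager). The shortest path runs up from Bram Rossi to Imani Xu and back down to Gideon Park: 1 + 1 = 2 links.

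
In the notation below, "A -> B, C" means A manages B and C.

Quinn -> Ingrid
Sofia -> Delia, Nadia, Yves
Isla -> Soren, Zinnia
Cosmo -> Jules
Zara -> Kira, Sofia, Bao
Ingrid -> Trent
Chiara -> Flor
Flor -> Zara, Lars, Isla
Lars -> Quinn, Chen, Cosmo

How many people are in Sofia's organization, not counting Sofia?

3

Sofia directly manages Delia, Nadia, Yves. Delia has no reports. Nadia has no reports. Yves has no reports. So Sofia's organization is 3 direct reports plus everyone under them: 1 + 1 + 1 = 3.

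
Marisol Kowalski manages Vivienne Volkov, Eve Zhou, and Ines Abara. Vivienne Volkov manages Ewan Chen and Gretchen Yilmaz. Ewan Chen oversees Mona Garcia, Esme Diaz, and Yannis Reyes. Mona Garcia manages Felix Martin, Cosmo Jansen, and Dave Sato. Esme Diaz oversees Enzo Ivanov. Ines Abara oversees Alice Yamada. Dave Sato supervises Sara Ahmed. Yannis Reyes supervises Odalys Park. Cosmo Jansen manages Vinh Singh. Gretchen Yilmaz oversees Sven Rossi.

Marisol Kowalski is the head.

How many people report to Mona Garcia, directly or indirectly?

Mona Garcia directly manages Dave Sato, Felix Martin, Cosmo Jansen. Under Dave Sato: Sara Ahmed (1). Felix Martin has no reports. Under Cosmo Jansen: Vinh Singh (1). So Mona Garcia's organization is 3 direct reports plus everyone under them: 2 + 1 + 2 = 5.

5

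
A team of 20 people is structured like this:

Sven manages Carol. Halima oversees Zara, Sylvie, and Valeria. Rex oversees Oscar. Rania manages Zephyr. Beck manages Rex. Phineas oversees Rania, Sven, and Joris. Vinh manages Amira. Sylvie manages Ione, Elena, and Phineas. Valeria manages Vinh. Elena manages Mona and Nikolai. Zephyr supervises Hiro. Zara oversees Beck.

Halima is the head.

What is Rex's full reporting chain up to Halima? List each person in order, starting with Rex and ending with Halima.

Rex reports to Beck. Beck reports to Zara. Zara reports to Halima. Halima is at the top.

Rex -> Beck -> Zara -> Halima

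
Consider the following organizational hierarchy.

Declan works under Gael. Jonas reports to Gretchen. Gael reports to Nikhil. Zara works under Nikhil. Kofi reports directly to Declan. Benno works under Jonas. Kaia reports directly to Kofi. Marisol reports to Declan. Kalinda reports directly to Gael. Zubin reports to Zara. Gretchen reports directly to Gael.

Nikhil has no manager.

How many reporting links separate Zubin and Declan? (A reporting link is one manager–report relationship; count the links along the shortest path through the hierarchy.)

4

Zubin is 2 levels below Nikhil, and Declan is 2 levels below Nikhil (their lowest common manager). The shortest path runs up from Zubin to Nikhil and back down to Declan: 2 + 2 = 4 links.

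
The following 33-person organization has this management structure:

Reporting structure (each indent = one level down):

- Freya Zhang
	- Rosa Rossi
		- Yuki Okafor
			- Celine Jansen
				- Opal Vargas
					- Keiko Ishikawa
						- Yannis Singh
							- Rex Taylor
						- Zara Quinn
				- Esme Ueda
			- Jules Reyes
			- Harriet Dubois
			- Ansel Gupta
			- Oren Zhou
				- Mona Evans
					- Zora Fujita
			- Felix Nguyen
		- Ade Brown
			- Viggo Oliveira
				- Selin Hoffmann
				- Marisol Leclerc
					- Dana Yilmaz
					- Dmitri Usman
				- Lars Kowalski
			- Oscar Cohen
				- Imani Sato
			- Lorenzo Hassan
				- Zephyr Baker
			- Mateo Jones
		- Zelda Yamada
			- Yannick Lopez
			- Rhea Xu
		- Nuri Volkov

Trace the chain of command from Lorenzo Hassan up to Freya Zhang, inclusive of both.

Lorenzo Hassan -> Ade Brown -> Rosa Rossi -> Freya Zhang

Lorenzo Hassan reports to Ade Brown. Ade Brown reports to Rosa Rossi. Rosa Rossi reports to Freya Zhang. Freya Zhang is at the top.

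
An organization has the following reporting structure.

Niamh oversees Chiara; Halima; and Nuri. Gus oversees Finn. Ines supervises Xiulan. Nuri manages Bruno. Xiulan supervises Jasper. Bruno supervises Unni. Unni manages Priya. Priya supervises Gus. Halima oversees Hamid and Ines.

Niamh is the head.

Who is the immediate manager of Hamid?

Hamid reports directly to Halima.

Halima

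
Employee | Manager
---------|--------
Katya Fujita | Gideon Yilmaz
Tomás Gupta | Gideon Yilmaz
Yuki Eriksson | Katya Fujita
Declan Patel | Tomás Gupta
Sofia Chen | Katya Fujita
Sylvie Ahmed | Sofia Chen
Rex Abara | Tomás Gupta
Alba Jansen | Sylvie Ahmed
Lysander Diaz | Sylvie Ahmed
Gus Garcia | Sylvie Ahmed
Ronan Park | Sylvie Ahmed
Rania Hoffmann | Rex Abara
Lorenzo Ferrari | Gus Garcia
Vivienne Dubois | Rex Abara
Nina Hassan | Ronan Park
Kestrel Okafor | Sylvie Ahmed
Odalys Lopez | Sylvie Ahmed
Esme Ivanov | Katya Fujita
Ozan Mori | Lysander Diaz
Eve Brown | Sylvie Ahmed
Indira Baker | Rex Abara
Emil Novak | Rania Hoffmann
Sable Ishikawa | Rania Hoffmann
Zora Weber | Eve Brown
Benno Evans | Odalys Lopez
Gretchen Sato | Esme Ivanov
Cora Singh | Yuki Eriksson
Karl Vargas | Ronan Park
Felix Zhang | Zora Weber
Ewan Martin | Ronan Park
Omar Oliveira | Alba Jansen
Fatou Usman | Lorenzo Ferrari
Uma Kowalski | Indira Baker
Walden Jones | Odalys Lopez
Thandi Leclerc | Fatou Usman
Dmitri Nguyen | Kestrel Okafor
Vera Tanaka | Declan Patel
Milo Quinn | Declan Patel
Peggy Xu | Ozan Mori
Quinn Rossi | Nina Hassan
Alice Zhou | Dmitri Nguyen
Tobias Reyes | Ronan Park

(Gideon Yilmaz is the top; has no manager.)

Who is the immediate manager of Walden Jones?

Odalys Lopez

Walden Jones reports directly to Odalys Lopez.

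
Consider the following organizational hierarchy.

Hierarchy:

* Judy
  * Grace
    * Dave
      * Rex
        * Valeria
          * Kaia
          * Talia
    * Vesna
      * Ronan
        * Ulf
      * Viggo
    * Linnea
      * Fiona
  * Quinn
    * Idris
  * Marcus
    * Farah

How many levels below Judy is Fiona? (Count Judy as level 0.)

3

Chain from Fiona up to Judy: Fiona → Linnea → Grace → Judy. That is 3 steps up, so Fiona is 3 levels below Judy.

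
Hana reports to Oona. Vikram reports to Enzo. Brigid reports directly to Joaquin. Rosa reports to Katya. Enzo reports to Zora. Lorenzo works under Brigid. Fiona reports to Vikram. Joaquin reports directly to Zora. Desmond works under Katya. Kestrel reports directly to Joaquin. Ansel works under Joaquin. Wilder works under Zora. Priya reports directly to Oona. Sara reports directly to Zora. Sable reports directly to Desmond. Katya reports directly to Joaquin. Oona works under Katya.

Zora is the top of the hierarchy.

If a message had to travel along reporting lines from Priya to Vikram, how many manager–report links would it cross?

Priya is 4 levels below Zora, and Vikram is 2 levels below Zora (their lowest common manager). The shortest path runs up from Priya to Zora and back down to Vikram: 4 + 2 = 6 links.

6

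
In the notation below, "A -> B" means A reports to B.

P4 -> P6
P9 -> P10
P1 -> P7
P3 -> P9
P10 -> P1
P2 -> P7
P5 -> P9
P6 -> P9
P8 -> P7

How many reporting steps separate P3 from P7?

Chain from P3 up to P7: P3 → P9 → P10 → P1 → P7. That is 4 steps up, so P3 is 4 levels below P7.

4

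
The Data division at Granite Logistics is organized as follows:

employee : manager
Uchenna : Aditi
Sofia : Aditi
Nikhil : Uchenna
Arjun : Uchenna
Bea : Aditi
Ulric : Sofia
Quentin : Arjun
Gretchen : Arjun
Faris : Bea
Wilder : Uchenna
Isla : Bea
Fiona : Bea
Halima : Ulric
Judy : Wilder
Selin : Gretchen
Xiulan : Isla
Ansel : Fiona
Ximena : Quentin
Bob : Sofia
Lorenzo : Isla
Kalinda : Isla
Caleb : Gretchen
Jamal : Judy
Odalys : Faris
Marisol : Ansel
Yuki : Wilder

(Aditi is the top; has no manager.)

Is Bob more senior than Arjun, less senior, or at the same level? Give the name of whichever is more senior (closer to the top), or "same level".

same level

Both Bob and Arjun are 2 levels below Aditi.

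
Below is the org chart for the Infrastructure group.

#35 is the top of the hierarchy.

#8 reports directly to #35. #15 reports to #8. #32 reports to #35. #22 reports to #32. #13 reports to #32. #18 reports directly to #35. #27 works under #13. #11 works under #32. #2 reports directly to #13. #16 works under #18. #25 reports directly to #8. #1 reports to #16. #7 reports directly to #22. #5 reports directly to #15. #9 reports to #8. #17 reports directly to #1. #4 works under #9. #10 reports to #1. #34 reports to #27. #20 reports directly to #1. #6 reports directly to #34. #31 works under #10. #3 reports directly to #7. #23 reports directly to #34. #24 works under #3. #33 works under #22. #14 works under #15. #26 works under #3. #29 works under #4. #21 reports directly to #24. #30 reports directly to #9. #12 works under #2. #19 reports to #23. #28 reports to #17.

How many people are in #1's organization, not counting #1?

#1 directly manages #17, #10, #20. Under #17: #28 (1). Under #10: #31 (1). #20 has no reports. So #1's organization is 3 direct reports plus everyone under them: 2 + 2 + 1 = 5.

5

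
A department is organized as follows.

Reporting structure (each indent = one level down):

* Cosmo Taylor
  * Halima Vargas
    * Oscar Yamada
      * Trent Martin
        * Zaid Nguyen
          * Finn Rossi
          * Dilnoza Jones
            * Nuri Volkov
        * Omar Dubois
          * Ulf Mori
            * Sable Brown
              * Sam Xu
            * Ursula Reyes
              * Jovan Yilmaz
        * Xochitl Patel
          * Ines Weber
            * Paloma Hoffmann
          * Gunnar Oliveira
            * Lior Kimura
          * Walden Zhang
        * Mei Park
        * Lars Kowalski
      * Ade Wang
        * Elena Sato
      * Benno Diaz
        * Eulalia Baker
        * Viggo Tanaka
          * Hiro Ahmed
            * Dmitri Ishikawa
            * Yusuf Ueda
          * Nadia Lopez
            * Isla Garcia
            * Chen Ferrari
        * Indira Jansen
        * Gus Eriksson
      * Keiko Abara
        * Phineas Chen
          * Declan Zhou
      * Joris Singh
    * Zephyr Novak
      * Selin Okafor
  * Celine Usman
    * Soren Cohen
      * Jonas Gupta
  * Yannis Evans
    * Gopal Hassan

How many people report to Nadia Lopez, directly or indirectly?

2

Nadia Lopez directly manages Isla Garcia, Chen Ferrari. Isla Garcia has no reports. Chen Ferrari has no reports. So Nadia Lopez's organization is 2 direct reports plus everyone under them: 1 + 1 = 2.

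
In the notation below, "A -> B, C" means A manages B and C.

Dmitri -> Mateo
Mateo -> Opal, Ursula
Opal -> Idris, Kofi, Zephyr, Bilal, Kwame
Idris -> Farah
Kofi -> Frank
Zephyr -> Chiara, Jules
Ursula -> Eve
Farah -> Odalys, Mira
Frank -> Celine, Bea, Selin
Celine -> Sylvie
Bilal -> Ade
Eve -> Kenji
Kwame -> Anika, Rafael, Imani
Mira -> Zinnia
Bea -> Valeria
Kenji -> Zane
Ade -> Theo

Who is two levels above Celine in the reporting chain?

Celine reports to Frank, and Frank reports to Kofi. So Celine's skip-level manager is Kofi.

Kofi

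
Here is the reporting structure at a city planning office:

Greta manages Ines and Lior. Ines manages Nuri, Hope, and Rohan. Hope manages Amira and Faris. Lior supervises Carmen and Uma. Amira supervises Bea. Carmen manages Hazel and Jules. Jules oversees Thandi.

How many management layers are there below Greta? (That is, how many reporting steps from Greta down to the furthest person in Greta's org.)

4

The longest chain under Greta runs Greta → Lior → Carmen → Jules → Thandi, which is 4 levels below Greta.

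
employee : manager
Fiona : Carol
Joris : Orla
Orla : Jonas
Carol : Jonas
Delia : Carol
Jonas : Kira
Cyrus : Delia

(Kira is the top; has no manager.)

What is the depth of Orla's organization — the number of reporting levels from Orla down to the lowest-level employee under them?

The longest chain under Orla runs Orla → Joris, which is 1 level below Orla.

1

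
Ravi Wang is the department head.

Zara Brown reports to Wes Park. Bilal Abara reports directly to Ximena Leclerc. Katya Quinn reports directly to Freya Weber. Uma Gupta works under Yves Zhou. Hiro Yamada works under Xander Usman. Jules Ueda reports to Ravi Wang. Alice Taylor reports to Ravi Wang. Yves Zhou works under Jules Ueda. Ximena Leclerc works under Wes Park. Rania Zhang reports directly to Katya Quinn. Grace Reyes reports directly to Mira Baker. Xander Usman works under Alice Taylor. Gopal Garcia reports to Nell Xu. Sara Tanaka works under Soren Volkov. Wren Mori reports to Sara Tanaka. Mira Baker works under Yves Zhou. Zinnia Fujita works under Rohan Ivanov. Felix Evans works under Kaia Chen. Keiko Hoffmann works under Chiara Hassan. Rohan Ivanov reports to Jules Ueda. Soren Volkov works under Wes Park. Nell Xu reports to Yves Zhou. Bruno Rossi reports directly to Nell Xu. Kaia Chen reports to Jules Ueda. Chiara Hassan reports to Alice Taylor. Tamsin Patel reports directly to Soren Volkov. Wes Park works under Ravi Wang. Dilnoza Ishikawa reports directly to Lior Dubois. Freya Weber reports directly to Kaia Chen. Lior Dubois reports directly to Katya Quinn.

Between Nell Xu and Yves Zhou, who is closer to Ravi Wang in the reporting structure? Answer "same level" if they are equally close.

Nell Xu is 3 levels below Ravi Wang; Yves Zhou is 2. Yves Zhou is higher.

Yves Zhou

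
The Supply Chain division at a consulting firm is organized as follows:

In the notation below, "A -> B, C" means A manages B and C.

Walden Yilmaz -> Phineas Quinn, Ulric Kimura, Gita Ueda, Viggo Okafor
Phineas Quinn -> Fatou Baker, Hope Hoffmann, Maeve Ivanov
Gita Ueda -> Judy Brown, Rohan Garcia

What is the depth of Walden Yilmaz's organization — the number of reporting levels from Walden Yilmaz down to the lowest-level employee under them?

2

The longest chain under Walden Yilmaz runs Walden Yilmaz → Gita Ueda → Rohan Garcia, which is 2 levels below Walden Yilmaz.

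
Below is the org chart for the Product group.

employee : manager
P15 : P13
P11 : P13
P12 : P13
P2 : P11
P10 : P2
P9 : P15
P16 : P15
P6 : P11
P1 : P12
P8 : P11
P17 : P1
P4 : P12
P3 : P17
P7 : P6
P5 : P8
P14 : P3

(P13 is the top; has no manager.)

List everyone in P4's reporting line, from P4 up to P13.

P4 reports to P12. P12 reports to P13. P13 is at the top.

P4 -> P12 -> P13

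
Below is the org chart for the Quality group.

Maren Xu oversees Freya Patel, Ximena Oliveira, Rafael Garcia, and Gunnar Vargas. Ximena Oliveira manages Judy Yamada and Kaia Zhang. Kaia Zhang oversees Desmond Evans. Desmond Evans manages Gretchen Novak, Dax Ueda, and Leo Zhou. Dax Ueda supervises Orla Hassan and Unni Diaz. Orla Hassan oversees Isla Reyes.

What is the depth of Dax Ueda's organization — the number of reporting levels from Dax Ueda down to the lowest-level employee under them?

2

The longest chain under Dax Ueda runs Dax Ueda → Orla Hassan → Isla Reyes, which is 2 levels below Dax Ueda.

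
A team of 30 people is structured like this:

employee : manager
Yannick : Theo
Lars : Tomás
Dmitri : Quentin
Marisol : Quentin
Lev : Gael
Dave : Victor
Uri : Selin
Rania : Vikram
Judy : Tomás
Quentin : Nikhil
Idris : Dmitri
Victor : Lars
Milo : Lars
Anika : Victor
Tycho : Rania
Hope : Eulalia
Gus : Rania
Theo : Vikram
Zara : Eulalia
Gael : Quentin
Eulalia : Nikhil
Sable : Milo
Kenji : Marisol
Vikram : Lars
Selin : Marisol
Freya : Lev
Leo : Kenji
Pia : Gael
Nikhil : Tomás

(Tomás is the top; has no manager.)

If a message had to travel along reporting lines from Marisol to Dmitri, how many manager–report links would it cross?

2

Marisol is 1 level below Quentin, and Dmitri is 1 level below Quentin (their lowest common manager). The shortest path runs up from Marisol to Quentin and back down to Dmitri: 1 + 1 = 2 links.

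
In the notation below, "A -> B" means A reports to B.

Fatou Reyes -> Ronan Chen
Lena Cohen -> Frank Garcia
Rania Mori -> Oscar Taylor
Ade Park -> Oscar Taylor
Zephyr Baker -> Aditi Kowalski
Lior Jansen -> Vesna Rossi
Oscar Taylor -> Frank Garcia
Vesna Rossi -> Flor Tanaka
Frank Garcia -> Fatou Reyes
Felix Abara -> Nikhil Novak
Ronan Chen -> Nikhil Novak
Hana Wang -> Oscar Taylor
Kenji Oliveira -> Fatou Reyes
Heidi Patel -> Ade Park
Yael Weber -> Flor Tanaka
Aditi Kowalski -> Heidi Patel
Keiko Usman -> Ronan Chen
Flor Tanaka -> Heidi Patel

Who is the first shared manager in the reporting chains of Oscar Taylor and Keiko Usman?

Oscar Taylor's chain of managers is Frank Garcia, Fatou Reyes, Ronan Chen, Nikhil Novak. Keiko Usman's chain of managers is Ronan Chen, Nikhil Novak. The first manager that appears in both chains is Ronan Chen.

Ronan Chen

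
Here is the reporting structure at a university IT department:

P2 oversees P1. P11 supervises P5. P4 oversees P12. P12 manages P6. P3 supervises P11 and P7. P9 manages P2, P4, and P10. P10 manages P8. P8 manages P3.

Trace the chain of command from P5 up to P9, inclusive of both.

P5 reports to P11. P11 reports to P3. P3 reports to P8. P8 reports to P10. P10 reports to P9. P9 is at the top.

P5 -> P11 -> P3 -> P8 -> P10 -> P9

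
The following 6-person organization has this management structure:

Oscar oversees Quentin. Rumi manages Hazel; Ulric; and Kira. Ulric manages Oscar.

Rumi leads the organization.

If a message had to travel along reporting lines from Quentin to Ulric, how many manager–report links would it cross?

2

Quentin is in Ulric's organization: the chain from Quentin up to Ulric is Quentin → Oscar → Ulric, which is 2 links.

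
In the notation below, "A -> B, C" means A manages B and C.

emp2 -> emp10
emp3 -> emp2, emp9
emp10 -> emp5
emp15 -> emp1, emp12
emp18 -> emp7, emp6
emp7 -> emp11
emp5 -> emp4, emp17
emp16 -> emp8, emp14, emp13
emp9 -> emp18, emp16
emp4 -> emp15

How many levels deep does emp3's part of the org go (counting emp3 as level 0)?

6

The longest chain under emp3 runs emp3 → emp2 → emp10 → emp5 → emp4 → emp15 → emp12, which is 6 levels below emp3.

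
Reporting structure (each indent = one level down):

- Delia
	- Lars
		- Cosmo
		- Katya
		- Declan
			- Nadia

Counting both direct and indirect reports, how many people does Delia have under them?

5

Delia directly manages Lars. Under Lars: Declan, Nadia, Katya, Cosmo (4). That's 5 in total.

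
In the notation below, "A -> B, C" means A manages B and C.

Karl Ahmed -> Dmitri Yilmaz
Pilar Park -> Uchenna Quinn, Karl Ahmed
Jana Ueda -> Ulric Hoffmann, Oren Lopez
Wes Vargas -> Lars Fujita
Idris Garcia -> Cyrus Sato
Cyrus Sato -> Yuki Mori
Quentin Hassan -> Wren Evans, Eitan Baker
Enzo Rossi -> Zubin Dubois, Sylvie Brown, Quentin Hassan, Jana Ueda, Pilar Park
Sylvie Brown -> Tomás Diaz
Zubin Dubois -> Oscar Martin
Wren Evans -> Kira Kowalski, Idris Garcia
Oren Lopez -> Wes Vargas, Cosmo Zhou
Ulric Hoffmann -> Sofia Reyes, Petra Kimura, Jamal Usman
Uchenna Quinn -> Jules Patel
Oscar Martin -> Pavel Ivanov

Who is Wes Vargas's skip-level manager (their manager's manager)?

Jana Ueda

Wes Vargas reports to Oren Lopez, and Oren Lopez reports to Jana Ueda. So Wes Vargas's skip-level manager is Jana Ueda.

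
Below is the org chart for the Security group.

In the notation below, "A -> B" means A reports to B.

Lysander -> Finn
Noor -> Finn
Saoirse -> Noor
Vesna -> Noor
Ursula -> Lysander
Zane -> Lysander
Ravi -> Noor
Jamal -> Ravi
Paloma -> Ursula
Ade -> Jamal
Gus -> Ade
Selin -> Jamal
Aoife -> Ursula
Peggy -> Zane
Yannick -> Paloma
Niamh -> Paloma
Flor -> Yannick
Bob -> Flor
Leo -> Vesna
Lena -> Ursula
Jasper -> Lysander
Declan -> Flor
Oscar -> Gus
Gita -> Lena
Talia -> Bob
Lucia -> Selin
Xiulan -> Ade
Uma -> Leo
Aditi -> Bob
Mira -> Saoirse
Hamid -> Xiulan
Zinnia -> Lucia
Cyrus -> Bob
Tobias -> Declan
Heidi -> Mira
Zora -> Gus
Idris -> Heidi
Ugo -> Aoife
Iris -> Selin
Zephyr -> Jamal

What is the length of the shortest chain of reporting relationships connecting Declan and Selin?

Declan is 6 levels below Finn, and Selin is 4 levels below Finn (their lowest common manager). The shortest path runs up from Declan to Finn and back down to Selin: 6 + 4 = 10 links.

10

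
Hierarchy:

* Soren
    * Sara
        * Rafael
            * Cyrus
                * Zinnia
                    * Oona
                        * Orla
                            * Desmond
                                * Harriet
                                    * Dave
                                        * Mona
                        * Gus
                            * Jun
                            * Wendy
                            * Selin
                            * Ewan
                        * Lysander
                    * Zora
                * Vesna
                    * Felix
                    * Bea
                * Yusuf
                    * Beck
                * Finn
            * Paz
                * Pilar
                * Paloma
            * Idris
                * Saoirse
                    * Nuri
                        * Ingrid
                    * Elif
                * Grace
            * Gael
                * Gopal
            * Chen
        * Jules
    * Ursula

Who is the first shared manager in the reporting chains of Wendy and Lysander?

Oona

Wendy's chain of managers is Gus, Oona, Zinnia, Cyrus, Rafael, Sara, Soren. Lysander's chain of managers is Oona, Zinnia, Cyrus, Rafael, Sara, Soren. The first manager that appears in both chains is Oona.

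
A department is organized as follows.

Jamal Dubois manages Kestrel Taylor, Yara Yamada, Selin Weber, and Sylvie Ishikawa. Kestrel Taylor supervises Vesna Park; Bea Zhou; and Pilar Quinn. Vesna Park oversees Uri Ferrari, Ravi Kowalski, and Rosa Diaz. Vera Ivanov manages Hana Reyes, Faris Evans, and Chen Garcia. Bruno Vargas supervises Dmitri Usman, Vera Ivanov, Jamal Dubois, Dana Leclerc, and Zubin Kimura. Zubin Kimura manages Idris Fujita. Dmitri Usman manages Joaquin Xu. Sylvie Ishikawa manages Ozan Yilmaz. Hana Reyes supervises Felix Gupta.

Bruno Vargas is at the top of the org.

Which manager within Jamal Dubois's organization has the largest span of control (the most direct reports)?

Jamal Dubois

Direct-report counts within Jamal Dubois's organization: Jamal Dubois has 4; Sylvie Ishikawa has 1; Kestrel Taylor has 3; Vesna Park has 3. The largest is 4, held by Jamal Dubois.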